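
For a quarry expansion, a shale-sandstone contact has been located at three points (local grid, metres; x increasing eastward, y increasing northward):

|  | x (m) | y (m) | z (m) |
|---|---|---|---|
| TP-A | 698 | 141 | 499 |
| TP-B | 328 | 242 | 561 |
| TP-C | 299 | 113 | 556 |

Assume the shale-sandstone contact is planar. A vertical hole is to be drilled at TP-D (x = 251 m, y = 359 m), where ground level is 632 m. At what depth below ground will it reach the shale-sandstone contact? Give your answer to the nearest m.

Two edge vectors: TP-A→TP-B = (-370, 101, 62), TP-A→TP-C = (-399, -28, 57).
Normal n = (TP-A→TP-B) × (TP-A→TP-C) = (7493, -3648, 50659).
So ∂z/∂x = −n_x/n_z = −0.14791 and ∂z/∂y = −n_y/n_z = 0.07201.
Intercept c from TP-A: 499 + 103.24 − 10.15 = 592.09.
At (251, 359): z_contact = −37.1 + 25.9 + 592.09 = 580.8 m.
Depth below ground = 632 − 580.8 = 51 m.

51 m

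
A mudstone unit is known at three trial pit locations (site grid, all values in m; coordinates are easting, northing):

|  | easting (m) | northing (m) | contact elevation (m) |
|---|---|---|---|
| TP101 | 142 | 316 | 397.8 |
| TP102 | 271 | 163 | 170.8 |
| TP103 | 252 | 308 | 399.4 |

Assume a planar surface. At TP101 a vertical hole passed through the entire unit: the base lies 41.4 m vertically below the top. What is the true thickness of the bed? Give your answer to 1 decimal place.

22.0 m

Two edge vectors: TP101→TP102 = (129, -153, -227), TP101→TP103 = (110, -8, 1.6).
Normal n = (TP101→TP102) × (TP101→TP103) = (-2060.8, -25176.4, 15798).
So ∂z/∂easting = −n_x/n_z = 0.13045 and ∂z/∂northing = −n_y/n_z = 1.59364.
|∇z| = √(a²+b²) = 1.59897, so dip δ = arctan(1.59897) = 57.98°.
True thickness = vertical thickness × cos δ = 41.4 × cos 57.98° = 22.0 m.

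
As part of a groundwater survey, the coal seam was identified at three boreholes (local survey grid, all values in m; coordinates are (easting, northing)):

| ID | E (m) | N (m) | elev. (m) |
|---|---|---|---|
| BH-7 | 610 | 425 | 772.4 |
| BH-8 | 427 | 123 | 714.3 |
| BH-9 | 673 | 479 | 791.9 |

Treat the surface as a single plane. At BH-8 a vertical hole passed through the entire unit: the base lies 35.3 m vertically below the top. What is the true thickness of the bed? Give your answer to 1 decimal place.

Let the plane be z = a·E + b·N + c.
BH-8−BH-7: −183a − 302b = −58.1;  BH-9−BH-7: 63a + 54b = 19.5.
Solving gives a = 0.30092, b = 0.01004.
|∇z| = √(a²+b²) = 0.30109, so dip δ = arctan(0.30109) = 16.76°.
True thickness = vertical thickness × cos δ = 35.3 × cos 16.76° = 33.8 m.

33.8 m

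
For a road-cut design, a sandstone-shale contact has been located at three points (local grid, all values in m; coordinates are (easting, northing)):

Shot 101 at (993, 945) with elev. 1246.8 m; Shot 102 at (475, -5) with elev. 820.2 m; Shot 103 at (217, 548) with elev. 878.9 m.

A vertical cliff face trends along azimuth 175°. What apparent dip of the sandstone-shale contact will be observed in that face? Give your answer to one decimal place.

13.2°

Let the plane be z = a·E + b·N + c.
Shot 102−Shot 101: −518a − 950b = −426.6;  Shot 103−Shot 101: −776a − 397b = −367.9.
Solving gives a = 0.33890, b = 0.26426.
Unit vector along 175° is (sin 175°, cos 175°) = (0.0872, -0.9962).
Slope in that direction = a·(0.0872) + b·(-0.9962) = −0.23372.
Apparent dip = arctan|0.23372| = 13.2° (true dip is 23.3°, so apparent ≤ true as expected).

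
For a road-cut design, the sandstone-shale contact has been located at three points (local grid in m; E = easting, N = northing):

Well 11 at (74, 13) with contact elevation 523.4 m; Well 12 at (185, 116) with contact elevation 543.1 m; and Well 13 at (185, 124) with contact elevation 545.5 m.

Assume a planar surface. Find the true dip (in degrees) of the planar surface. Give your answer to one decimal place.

17.6°

Two edge vectors: Well 11→Well 12 = (111, 103, 19.7), Well 11→Well 13 = (111, 111, 22.1).
Normal n = (Well 11→Well 12) × (Well 11→Well 13) = (89.6, -266.4, 888).
So ∂z/∂E = −n_x/n_z = −0.10090 and ∂z/∂N = −n_y/n_z = 0.30000.
Gradient magnitude |∇z| = √(a² + b²) = √(0.01018 + 0.09000) = 0.31651.
True dip = arctan(0.31651) = 17.6°, dipping toward SSE (azimuth ≈ 161°).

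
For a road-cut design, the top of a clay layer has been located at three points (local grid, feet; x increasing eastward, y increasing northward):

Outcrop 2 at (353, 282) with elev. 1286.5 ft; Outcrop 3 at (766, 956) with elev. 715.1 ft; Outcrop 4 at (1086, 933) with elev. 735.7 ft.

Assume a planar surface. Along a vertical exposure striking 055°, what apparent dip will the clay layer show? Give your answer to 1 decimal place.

Two edge vectors: Outcrop 2→Outcrop 3 = (413, 674, -571.4), Outcrop 2→Outcrop 4 = (733, 651, -550.8).
Normal n = (Outcrop 2→Outcrop 3) × (Outcrop 2→Outcrop 4) = (742.2, -191355.8, -225179).
So ∂z/∂x = −n_x/n_z = 0.00330 and ∂z/∂y = −n_y/n_z = −0.84979.
Unit vector along 055° is (sin 55°, cos 55°) = (0.8192, 0.5736).
Slope in that direction = a·(0.8192) + b·(0.5736) = −0.48472.
Apparent dip = arctan|0.48472| = 25.9° (true dip is 40.4°, so apparent ≤ true as expected).

25.9°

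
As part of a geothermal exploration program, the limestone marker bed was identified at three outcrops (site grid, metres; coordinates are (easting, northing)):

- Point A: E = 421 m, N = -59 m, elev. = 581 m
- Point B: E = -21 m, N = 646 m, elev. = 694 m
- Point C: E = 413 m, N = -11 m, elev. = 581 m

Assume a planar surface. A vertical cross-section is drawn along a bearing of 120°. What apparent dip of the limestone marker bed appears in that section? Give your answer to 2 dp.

Two edge vectors: Point A→Point B = (-442, 705, 113), Point A→Point C = (-8, 48, 0).
Normal n = (Point A→Point B) × (Point A→Point C) = (-5424, -904, -15576).
So ∂z/∂E = −n_x/n_z = −0.34823 and ∂z/∂N = −n_y/n_z = −0.05804.
Unit vector along 120° is (sin 120°, cos 120°) = (0.8660, -0.5000).
Slope in that direction = a·(0.8660) + b·(-0.5000) = −0.27256.
Apparent dip = arctan|0.27256| = 15.25° (true dip is 19.4°, so apparent ≤ true as expected).

15.25°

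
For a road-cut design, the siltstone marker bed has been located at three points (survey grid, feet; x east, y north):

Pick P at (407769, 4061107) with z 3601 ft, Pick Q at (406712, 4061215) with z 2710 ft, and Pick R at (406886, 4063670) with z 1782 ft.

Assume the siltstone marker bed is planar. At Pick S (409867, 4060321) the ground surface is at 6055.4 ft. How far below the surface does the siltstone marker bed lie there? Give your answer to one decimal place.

Let the plane be z = a·x + b·y + c.
Pick Q−Pick P: −1057a + 108b = −891;  Pick R−Pick P: −883a + 2563b = −1819.
Solving gives a = 0.798545908, b = −0.434601624.
Then c = 3601 − a·407769 − b·4061107 = 1442942.43.
At (409867, 4060321): z_contact = 327297.62 − 1764622.10 + 1442942.43 = 5617.95 ft.
Depth below ground = 6055.4 − 5617.95 = 437.5 ft.

437.5 ft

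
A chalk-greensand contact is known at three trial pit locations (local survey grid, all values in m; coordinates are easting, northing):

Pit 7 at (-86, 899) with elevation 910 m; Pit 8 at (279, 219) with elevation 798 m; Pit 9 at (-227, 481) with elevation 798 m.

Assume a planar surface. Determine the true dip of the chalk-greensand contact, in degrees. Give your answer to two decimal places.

14.41°

Let the plane be z = a·easting + b·northing + c.
Pit 8−Pit 7: 365a − 680b = −112;  Pit 9−Pit 7: −141a − 418b = −112.
Solving gives a = 0.11811, b = 0.22810.
Gradient magnitude |∇z| = √(a² + b²) = √(0.01395 + 0.05203) = 0.25687.
True dip = arctan(0.25687) = 14.41°, dipping toward SSW (azimuth ≈ 207°).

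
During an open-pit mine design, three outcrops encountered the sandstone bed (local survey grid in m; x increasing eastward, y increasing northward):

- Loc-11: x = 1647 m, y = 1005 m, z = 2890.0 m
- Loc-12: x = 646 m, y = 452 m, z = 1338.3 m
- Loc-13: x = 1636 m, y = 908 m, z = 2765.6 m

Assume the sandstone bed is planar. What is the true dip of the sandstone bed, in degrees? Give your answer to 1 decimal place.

Let the plane be z = a·x + b·y + c.
Loc-12−Loc-11: −1001a − 553b = −1551.7;  Loc-13−Loc-11: −11a − 97b = −124.4.
Solving gives a = 0.89790, b = 1.18065.
Gradient magnitude |∇z| = √(a² + b²) = √(0.80623 + 1.39393) = 1.48329.
True dip = arctan(1.48329) = 56.0°, dipping toward SW (azimuth ≈ 217°).

56.0°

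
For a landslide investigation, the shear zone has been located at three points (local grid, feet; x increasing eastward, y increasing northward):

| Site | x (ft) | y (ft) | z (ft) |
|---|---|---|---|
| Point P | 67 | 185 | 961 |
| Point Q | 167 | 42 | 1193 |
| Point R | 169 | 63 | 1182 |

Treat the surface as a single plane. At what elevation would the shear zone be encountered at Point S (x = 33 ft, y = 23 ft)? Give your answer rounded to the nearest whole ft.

Two edge vectors: Point P→Point Q = (100, -143, 232), Point P→Point R = (102, -122, 221).
Normal n = (Point P→Point Q) × (Point P→Point R) = (-3299, 1564, 2386).
So ∂z/∂x = −n_x/n_z = 1.38265 and ∂z/∂y = −n_y/n_z = −0.65549.
Intercept c from Point P: 961 − 92.64 + 121.27 = 989.63.
At (33, 23): z = 45.6 − 15.1 + 989.63 = 1020.2 ft.

1020 ft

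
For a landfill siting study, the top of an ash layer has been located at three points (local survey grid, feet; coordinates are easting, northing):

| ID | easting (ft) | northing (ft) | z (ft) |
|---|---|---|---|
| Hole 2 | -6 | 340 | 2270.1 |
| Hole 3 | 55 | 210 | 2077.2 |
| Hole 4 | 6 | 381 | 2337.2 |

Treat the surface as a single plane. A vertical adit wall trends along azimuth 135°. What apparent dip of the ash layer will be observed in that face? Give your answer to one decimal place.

Two edge vectors: Hole 2→Hole 3 = (61, -130, -192.9), Hole 2→Hole 4 = (12, 41, 67.1).
Normal n = (Hole 2→Hole 3) × (Hole 2→Hole 4) = (-814.1, -6407.9, 4061).
So ∂z/∂easting = −n_x/n_z = 0.20047 and ∂z/∂northing = −n_y/n_z = 1.57791.
Unit vector along 135° is (sin 135°, cos 135°) = (0.7071, -0.7071).
Slope in that direction = a·(0.7071) + b·(-0.7071) = −0.97400.
Apparent dip = arctan|0.97400| = 44.2° (true dip is 57.8°, so apparent ≤ true as expected).

44.2°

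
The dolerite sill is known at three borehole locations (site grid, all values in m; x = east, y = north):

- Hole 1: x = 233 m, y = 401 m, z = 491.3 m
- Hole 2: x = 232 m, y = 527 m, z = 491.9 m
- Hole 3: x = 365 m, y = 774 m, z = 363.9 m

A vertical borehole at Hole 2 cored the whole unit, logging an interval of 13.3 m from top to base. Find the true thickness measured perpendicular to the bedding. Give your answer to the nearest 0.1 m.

9.6 m

Two edge vectors: Hole 1→Hole 2 = (-1, 126, 0.6), Hole 1→Hole 3 = (132, 373, -127.4).
Normal n = (Hole 1→Hole 2) × (Hole 1→Hole 3) = (-16276.2, -48.2, -17005).
So ∂z/∂x = −n_x/n_z = −0.95714 and ∂z/∂y = −n_y/n_z = −0.00283.
|∇z| = √(a²+b²) = 0.95715, so dip δ = arctan(0.95715) = 43.75°.
True thickness = vertical thickness × cos δ = 13.3 × cos 43.75° = 9.6 m.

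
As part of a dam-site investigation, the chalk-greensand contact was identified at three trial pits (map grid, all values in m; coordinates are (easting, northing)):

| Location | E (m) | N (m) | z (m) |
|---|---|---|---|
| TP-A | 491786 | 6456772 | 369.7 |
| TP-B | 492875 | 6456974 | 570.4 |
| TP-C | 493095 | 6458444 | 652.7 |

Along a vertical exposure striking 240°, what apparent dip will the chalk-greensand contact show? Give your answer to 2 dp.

Let the plane be z = a·E + b·N + c.
TP-B−TP-A: 1089a + 202b = 200.7;  TP-C−TP-A: 1309a + 1672b = 283.
Solving gives a = 0.17888, b = 0.02922.
Unit vector along 240° is (sin 240°, cos 240°) = (-0.8660, -0.5000).
Slope in that direction = a·(-0.8660) + b·(-0.5000) = −0.16952.
Apparent dip = arctan|0.16952| = 9.62° (true dip is 10.3°, so apparent ≤ true as expected).

9.62°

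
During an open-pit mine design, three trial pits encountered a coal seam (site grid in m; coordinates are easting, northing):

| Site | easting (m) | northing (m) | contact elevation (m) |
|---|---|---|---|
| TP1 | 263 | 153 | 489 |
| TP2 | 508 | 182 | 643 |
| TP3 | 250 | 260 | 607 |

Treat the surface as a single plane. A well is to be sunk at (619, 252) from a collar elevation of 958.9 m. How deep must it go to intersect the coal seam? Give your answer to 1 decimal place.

Let the plane be z = a·easting + b·northing + c.
TP2−TP1: 245a + 29b = 154;  TP3−TP1: −13a + 107b = 118.
Solving gives a = 0.49097, b = 1.16245.
Then c = 489 − a·263 − b·153 = 182.02.
At (619, 252): z_contact = 303.91 + 292.94 + 182.02 = 778.87 m.
Depth below ground = 958.9 − 778.87 = 180.0 m.

180.0 m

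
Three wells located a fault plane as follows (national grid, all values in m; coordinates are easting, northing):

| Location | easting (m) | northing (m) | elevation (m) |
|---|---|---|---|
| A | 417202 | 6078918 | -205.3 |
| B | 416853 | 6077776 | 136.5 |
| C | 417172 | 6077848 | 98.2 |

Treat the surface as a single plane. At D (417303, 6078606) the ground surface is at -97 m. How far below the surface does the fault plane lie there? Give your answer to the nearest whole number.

Let the plane be z = a·easting + b·northing + c.
B−A: −349a − 1142b = 341.8;  C−A: −30a − 1070b = 303.5.
Solving gives a = −0.05639945, b = −0.28206357.
Then c = -205.3 − a·417202 − b·6078918 = 1737965.96.
At (417303, 6078606): z_contact = −23535.7 − 1714553.3 + 1737965.96 = -123.0 m.
Depth below ground = -97 − (-123.0) = 26 m.

26 m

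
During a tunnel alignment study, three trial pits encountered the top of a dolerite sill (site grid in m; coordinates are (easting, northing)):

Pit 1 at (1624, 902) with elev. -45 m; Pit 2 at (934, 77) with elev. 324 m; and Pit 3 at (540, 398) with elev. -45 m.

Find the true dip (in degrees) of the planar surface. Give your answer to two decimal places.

Let the plane be z = a·E + b·N + c.
Pit 2−Pit 1: −690a − 825b = 369;  Pit 3−Pit 1: −1084a − 504b = 0.
Solving gives a = 0.34028, b = −0.73187.
Gradient magnitude |∇z| = √(a² + b²) = √(0.11579 + 0.53563) = 0.80711.
True dip = arctan(0.80711) = 38.91°, dipping toward NNW (azimuth ≈ 335°).

38.91°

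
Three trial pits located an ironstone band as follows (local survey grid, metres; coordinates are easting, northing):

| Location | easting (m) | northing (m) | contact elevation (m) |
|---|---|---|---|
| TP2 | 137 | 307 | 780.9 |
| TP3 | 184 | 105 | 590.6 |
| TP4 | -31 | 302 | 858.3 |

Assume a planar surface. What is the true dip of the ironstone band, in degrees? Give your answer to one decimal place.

Let the plane be z = a·easting + b·northing + c.
TP3−TP2: 47a − 202b = −190.3;  TP4−TP2: −168a − 5b = 77.4.
Solving gives a = −0.48539, b = 0.82914.
Gradient magnitude |∇z| = √(a² + b²) = √(0.23560 + 0.68748) = 0.96077.
True dip = arctan(0.96077) = 43.9°, dipping toward SSE (azimuth ≈ 150°).

43.9°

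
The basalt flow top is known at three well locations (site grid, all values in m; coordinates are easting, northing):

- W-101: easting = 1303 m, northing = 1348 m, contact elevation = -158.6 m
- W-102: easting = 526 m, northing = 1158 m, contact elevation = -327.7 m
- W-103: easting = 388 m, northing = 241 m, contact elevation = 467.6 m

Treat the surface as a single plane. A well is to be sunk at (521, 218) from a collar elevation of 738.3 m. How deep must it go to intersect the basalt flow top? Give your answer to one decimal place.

189.9 m

Two edge vectors: W-101→W-102 = (-777, -190, -169.1), W-101→W-103 = (-915, -1107, 626.2).
Normal n = (W-101→W-102) × (W-101→W-103) = (-306171.7, 641283.9, 686289).
So ∂z/∂easting = −n_x/n_z = 0.446126 and ∂z/∂northing = −n_y/n_z = −0.934423.
Intercept c from W-101: -158.6 − 581.30 + 1259.60 = 519.70.
At (521, 218): z_contact = 232.43 − 203.70 + 519.70 = 548.43 m.
Depth below ground = 738.3 − 548.43 = 189.9 m.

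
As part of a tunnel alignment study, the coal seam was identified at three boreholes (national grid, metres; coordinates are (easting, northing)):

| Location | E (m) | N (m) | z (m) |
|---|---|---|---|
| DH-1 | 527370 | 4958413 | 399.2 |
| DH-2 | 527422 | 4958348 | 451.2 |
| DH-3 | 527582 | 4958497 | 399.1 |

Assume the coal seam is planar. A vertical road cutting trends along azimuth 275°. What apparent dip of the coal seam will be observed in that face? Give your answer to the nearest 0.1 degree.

16.3°

Two edge vectors: DH-1→DH-2 = (52, -65, 52), DH-1→DH-3 = (212, 84, -0.1).
Normal n = (DH-1→DH-2) × (DH-1→DH-3) = (-4361.5, 11029.2, 18148).
So ∂z/∂E = −n_x/n_z = 0.24033 and ∂z/∂N = −n_y/n_z = −0.60774.
Unit vector along 275° is (sin 275°, cos 275°) = (-0.9962, 0.0872).
Slope in that direction = a·(-0.9962) + b·(0.0872) = −0.29238.
Apparent dip = arctan|0.29238| = 16.3° (true dip is 33.2°, so apparent ≤ true as expected).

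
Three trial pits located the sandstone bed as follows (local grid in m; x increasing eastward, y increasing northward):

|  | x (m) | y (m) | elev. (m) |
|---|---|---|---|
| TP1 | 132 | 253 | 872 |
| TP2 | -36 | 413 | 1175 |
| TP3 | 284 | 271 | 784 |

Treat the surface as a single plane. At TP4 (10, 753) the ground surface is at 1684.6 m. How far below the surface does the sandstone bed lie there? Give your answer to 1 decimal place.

Two edge vectors: TP1→TP2 = (-168, 160, 303), TP1→TP3 = (152, 18, -88).
Normal n = (TP1→TP2) × (TP1→TP3) = (-19534, 31272, -27344).
So ∂z/∂x = −n_x/n_z = −0.71438 and ∂z/∂y = −n_y/n_z = 1.14365.
Intercept c from TP1: 872 + 94.30 − 289.34 = 676.95.
At (10, 753): z_contact = −7.14 + 861.17 + 676.95 = 1530.98 m.
Depth below ground = 1684.6 − 1530.98 = 153.6 m.

153.6 m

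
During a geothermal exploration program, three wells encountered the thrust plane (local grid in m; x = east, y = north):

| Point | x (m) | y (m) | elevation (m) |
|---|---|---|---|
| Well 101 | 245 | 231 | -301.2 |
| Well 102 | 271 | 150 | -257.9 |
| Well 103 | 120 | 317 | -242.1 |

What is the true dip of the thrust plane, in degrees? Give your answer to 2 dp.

54.32°

Two edge vectors: Well 101→Well 102 = (26, -81, 43.3), Well 101→Well 103 = (-125, 86, 59.1).
Normal n = (Well 101→Well 102) × (Well 101→Well 103) = (-8510.9, -6949.1, -7889).
So ∂z/∂x = −n_x/n_z = −1.07883 and ∂z/∂y = −n_y/n_z = −0.88086.
Gradient magnitude |∇z| = √(a² + b²) = √(1.16388 + 0.77591) = 1.39276.
True dip = arctan(1.39276) = 54.32°, dipping toward NE (azimuth ≈ 051°).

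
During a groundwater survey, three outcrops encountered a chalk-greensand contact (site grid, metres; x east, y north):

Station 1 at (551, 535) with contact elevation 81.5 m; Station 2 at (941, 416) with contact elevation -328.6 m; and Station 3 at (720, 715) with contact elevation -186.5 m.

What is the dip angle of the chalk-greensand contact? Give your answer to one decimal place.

Let the plane be z = a·x + b·y + c.
Station 2−Station 1: 390a − 119b = −410.1;  Station 3−Station 1: 169a + 180b = −268.
Solving gives a = −1.17051, b = −0.38991.
Gradient magnitude |∇z| = √(a² + b²) = √(1.37010 + 0.15203) = 1.23374.
True dip = arctan(1.23374) = 51.0°, dipping toward ENE (azimuth ≈ 072°).

51.0°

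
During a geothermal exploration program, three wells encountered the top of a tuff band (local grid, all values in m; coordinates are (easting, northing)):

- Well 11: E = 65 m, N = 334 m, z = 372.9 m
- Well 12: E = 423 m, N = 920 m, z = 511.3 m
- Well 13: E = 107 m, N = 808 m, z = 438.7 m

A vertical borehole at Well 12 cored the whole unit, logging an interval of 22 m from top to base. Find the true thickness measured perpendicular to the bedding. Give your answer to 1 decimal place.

Let the plane be z = a·E + b·N + c.
Well 12−Well 11: 358a + 586b = 138.4;  Well 13−Well 11: 42a + 474b = 65.8.
Solving gives a = 0.18640, b = 0.12230.
|∇z| = √(a²+b²) = 0.22294, so dip δ = arctan(0.22294) = 12.57°.
True thickness = vertical thickness × cos δ = 22 × cos 12.57° = 21.5 m.

21.5 m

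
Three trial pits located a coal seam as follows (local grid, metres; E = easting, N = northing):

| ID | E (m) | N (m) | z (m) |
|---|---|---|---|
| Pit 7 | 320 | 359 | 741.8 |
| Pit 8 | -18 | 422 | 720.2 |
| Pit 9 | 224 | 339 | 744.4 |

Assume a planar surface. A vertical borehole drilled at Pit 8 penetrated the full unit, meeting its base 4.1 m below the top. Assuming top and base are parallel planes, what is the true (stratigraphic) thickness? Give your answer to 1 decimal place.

4.0 m

Two edge vectors: Pit 7→Pit 8 = (-338, 63, -21.6), Pit 7→Pit 9 = (-96, -20, 2.6).
Normal n = (Pit 7→Pit 8) × (Pit 7→Pit 9) = (-268.2, 2952.4, 12808).
So ∂z/∂E = −n_x/n_z = 0.02094 and ∂z/∂N = −n_y/n_z = −0.23051.
|∇z| = √(a²+b²) = 0.23146, so dip δ = arctan(0.23146) = 13.03°.
True thickness = vertical thickness × cos δ = 4.1 × cos 13.03° = 4.0 m.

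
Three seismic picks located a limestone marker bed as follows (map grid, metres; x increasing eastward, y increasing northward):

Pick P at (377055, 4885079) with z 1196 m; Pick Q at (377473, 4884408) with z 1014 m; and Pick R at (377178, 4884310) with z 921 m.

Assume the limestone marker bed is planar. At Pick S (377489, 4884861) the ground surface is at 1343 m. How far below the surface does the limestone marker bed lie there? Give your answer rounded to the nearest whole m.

Two edge vectors: Pick P→Pick Q = (418, -671, -182), Pick P→Pick R = (123, -769, -275).
Normal n = (Pick P→Pick Q) × (Pick P→Pick R) = (44567, 92564, -238909).
So ∂z/∂x = −n_x/n_z = 0.18654383 and ∂z/∂y = −n_y/n_z = 0.38744459.
Intercept c from Pick P: 1196 − 70337.28 − 1892697.44 = −1961838.72.
At (377489, 4884861): z_contact = 70418.2 + 1892613.0 − 1961838.72 = 1192.5 m.
Depth below ground = 1343 − 1192.5 = 151 m.

151 m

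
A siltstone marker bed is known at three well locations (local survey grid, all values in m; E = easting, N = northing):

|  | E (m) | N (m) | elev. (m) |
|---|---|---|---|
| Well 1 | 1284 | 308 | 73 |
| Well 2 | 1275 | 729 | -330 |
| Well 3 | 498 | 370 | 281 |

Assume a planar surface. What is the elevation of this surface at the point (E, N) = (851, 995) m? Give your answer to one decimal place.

-442.1 m

Two edge vectors: Well 1→Well 2 = (-9, 421, -403), Well 1→Well 3 = (-786, 62, 208).
Normal n = (Well 1→Well 2) × (Well 1→Well 3) = (112554, 318630, 330348).
So ∂z/∂E = −n_x/n_z = −0.340713 and ∂z/∂N = −n_y/n_z = −0.964528.
Intercept c from Well 1: 73 + 437.48 + 297.07 = 807.55.
At (851, 995): z = −289.9 − 959.7 + 807.55 = -442.1 m.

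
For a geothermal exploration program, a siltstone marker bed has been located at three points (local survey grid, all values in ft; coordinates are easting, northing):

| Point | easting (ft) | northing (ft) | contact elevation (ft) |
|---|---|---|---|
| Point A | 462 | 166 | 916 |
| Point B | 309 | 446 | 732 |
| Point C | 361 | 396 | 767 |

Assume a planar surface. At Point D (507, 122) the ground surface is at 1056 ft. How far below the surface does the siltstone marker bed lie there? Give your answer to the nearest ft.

109 ft

Let the plane be z = a·easting + b·northing + c.
Point B−Point A: −153a + 280b = −184;  Point C−Point A: −101a + 230b = −149.
Solving gives a = 0.08683, b = −0.60970.
Then c = 916 − a·462 − b·166 = 977.09.
At (507, 122): z_contact = 44.0 − 74.4 + 977.09 = 946.7 ft.
Depth below ground = 1056 − 946.7 = 109 ft.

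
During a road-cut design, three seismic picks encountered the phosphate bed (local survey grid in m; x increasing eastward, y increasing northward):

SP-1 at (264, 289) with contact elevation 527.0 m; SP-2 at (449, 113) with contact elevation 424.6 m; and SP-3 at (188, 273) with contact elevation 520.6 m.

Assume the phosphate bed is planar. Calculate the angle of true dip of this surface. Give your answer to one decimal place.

28.8°

Two edge vectors: SP-1→SP-2 = (185, -176, -102.4), SP-1→SP-3 = (-76, -16, -6.4).
Normal n = (SP-1→SP-2) × (SP-1→SP-3) = (-512, 8966.4, -16336).
So ∂z/∂x = −n_x/n_z = −0.03134 and ∂z/∂y = −n_y/n_z = 0.54887.
Gradient magnitude |∇z| = √(a² + b²) = √(0.00098 + 0.30126) = 0.54977.
True dip = arctan(0.54977) = 28.8°, dipping toward S (azimuth ≈ 177°).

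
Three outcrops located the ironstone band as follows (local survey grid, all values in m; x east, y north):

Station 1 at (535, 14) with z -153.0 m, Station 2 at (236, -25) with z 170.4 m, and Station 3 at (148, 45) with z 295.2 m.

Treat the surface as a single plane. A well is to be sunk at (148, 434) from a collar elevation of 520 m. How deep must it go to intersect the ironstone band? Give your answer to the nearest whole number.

Let the plane be z = a·x + b·y + c.
Station 2−Station 1: −299a − 39b = 323.4;  Station 3−Station 1: −387a + 31b = 448.2.
Solving gives a = −1.12902, b = 0.36352.
Then c = -153 − a·535 − b·14 = 445.94.
At (148, 434): z_contact = −167.1 + 157.8 + 445.94 = 436.6 m.
Depth below ground = 520 − 436.6 = 83 m.

83 m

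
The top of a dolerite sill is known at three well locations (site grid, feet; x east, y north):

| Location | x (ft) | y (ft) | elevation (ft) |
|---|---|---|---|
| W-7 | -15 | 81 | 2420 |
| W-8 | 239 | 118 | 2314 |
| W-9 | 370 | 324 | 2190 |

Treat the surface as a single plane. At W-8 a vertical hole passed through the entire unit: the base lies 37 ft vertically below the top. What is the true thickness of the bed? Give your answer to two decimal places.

Let the plane be z = a·x + b·y + c.
W-8−W-7: 254a + 37b = −106;  W-9−W-7: 385a + 243b = −230.
Solving gives a = −0.36329, b = −0.37092.
|∇z| = √(a²+b²) = 0.51919, so dip δ = arctan(0.51919) = 27.44°.
True thickness = vertical thickness × cos δ = 37 × cos 27.44° = 32.84 ft.

32.84 ft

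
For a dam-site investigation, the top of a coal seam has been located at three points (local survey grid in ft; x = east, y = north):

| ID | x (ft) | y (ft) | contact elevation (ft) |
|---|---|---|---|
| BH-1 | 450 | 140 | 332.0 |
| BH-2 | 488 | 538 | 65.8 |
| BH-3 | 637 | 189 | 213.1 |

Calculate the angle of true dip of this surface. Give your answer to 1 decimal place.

Let the plane be z = a·x + b·y + c.
BH-2−BH-1: 38a + 398b = −266.2;  BH-3−BH-1: 187a + 49b = −118.9.
Solving gives a = −0.47239, b = −0.62374.
Gradient magnitude |∇z| = √(a² + b²) = √(0.22315 + 0.38905) = 0.78244.
True dip = arctan(0.78244) = 38.0°, dipping toward NE (azimuth ≈ 037°).

38.0°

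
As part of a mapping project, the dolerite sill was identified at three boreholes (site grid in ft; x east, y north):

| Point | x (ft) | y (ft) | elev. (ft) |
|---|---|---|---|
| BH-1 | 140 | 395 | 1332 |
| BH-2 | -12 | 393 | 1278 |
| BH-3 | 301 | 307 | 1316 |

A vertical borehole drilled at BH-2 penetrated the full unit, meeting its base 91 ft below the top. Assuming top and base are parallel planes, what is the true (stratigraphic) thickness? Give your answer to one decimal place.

68.2 ft

Let the plane be z = a·x + b·y + c.
BH-2−BH-1: −152a − 2b = −54;  BH-3−BH-1: 161a − 88b = −16.
Solving gives a = 0.34458, b = 0.81224.
|∇z| = √(a²+b²) = 0.88230, so dip δ = arctan(0.88230) = 41.42°.
True thickness = vertical thickness × cos δ = 91 × cos 41.42° = 68.2 ft.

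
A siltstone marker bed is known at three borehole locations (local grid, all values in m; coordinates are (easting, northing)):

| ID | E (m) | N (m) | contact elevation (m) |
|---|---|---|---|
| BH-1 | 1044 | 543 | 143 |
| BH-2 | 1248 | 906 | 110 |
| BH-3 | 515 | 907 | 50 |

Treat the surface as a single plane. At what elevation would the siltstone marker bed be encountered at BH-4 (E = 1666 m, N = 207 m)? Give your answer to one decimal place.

Let the plane be z = a·E + b·N + c.
BH-2−BH-1: 204a + 363b = −33;  BH-3−BH-1: −529a + 364b = −93.
Solving gives a = 0.081669, b = −0.136806.
Then c = 143 − a·1044 − b·543 = 132.02.
At (1666, 207): z = 136.1 − 28.3 + 132.02 = 239.8 m.

239.8 m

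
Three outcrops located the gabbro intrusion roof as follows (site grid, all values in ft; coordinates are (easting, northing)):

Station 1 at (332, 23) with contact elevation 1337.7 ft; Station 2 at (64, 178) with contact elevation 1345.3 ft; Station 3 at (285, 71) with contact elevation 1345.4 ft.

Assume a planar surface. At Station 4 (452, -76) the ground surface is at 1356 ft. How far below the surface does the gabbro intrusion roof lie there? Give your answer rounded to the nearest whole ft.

31 ft

Two edge vectors: Station 1→Station 2 = (-268, 155, 7.6), Station 1→Station 3 = (-47, 48, 7.7).
Normal n = (Station 1→Station 2) × (Station 1→Station 3) = (828.7, 1706.4, -5579).
So ∂z/∂E = −n_x/n_z = 0.14854 and ∂z/∂N = −n_y/n_z = 0.30586.
Intercept c from Station 1: 1337.7 − 49.32 − 7.03 = 1281.35.
At (452, -76): z_contact = 67.1 − 23.2 + 1281.35 = 1325.2 ft.
Depth below ground = 1356 − 1325.2 = 31 ft.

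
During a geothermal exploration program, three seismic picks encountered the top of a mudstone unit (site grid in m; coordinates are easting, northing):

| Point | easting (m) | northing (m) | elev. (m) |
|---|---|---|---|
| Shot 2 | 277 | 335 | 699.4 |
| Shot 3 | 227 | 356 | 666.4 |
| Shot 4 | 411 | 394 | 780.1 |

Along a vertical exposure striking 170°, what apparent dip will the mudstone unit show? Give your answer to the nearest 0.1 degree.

Let the plane be z = a·easting + b·northing + c.
Shot 3−Shot 2: −50a + 21b = −33;  Shot 4−Shot 2: 134a + 59b = 80.7.
Solving gives a = 0.63180, b = −0.06714.
Unit vector along 170° is (sin 170°, cos 170°) = (0.1736, -0.9848).
Slope in that direction = a·(0.1736) + b·(-0.9848) = 0.17583.
Apparent dip = arctan|0.17583| = 10.0° (true dip is 32.4°, so apparent ≤ true as expected).

10.0°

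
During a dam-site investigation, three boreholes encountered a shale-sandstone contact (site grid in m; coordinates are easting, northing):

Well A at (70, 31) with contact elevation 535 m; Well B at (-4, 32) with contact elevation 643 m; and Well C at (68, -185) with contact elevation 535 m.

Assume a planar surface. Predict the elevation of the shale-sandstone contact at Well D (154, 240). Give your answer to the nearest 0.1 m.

Two edge vectors: Well A→Well B = (-74, 1, 108), Well A→Well C = (-2, -216, 0).
Normal n = (Well A→Well B) × (Well A→Well C) = (23328, -216, 15986).
So ∂z/∂easting = −n_x/n_z = −1.45928 and ∂z/∂northing = −n_y/n_z = 0.01351.
Intercept c from Well A: 535 + 102.15 − 0.42 = 636.73.
At (154, 240): z = −224.7 + 3.2 + 636.73 = 415.2 m.

415.2 m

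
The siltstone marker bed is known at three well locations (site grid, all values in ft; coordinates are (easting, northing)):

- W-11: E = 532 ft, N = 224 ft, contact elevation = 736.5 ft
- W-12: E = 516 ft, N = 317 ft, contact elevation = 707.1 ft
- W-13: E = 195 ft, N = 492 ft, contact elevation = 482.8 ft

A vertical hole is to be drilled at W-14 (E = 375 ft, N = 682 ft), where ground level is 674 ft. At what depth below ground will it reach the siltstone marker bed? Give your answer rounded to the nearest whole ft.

128 ft

Two edge vectors: W-11→W-12 = (-16, 93, -29.4), W-11→W-13 = (-337, 268, -253.7).
Normal n = (W-11→W-12) × (W-11→W-13) = (-15714.9, 5848.6, 27053).
So ∂z/∂E = −n_x/n_z = 0.58089 and ∂z/∂N = −n_y/n_z = −0.21619.
Intercept c from W-11: 736.5 − 309.04 + 48.43 = 475.89.
At (375, 682): z_contact = 217.8 − 147.4 + 475.89 = 546.3 ft.
Depth below ground = 674 − 546.3 = 128 ft.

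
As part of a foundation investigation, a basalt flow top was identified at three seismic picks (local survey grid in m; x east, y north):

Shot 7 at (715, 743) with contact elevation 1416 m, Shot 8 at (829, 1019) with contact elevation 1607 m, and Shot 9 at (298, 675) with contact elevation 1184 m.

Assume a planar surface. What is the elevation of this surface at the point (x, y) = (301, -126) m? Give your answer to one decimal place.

Let the plane be z = a·x + b·y + c.
Shot 8−Shot 7: 114a + 276b = 191;  Shot 9−Shot 7: −417a − 68b = −232.
Solving gives a = 0.475536, b = 0.495612.
Then c = 1416 − a·715 − b·743 = 707.75.
At (301, -126): z = 143.1 − 62.4 + 707.75 = 788.4 m.

788.4 m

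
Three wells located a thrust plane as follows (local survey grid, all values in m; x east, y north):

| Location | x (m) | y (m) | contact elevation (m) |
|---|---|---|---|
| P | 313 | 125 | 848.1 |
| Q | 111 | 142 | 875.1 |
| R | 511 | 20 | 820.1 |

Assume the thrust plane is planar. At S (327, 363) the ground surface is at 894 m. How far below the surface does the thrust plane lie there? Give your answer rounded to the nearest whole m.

Let the plane be z = a·x + b·y + c.
Q−P: −202a + 17b = 27;  R−P: 198a − 105b = −28.
Solving gives a = −0.13220, b = 0.01737.
Then c = 848.1 − a·313 − b·125 = 887.31.
At (327, 363): z_contact = −43.2 + 6.3 + 887.31 = 850.4 m.
Depth below ground = 894 − 850.4 = 44 m.

44 m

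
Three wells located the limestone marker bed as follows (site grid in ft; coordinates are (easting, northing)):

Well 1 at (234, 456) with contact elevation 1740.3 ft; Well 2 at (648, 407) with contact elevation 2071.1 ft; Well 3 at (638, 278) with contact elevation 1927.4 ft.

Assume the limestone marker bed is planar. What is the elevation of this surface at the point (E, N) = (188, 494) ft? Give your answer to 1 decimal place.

1737.5 ft

Let the plane be z = a·E + b·N + c.
Well 2−Well 1: 414a − 49b = 330.8;  Well 3−Well 1: 404a − 178b = 187.1.
Solving gives a = 0.92242, b = 1.04245.
Then c = 1740.3 − a·234 − b·456 = 1049.10.
At (188, 494): z = 173.4 + 515.0 + 1049.10 = 1737.5 ft.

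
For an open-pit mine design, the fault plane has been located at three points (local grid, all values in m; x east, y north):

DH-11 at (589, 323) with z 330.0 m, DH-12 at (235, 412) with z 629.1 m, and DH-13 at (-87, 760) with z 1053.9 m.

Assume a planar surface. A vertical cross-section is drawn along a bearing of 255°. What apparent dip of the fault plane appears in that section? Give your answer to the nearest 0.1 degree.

Two edge vectors: DH-11→DH-12 = (-354, 89, 299.1), DH-11→DH-13 = (-676, 437, 723.9).
Normal n = (DH-11→DH-12) × (DH-11→DH-13) = (-66279.6, 54069, -94534).
So ∂z/∂x = −n_x/n_z = −0.70112 and ∂z/∂y = −n_y/n_z = 0.57195.
Unit vector along 255° is (sin 255°, cos 255°) = (-0.9659, -0.2588).
Slope in that direction = a·(-0.9659) + b·(-0.2588) = 0.52920.
Apparent dip = arctan|0.52920| = 27.9° (true dip is 42.1°, so apparent ≤ true as expected).

27.9°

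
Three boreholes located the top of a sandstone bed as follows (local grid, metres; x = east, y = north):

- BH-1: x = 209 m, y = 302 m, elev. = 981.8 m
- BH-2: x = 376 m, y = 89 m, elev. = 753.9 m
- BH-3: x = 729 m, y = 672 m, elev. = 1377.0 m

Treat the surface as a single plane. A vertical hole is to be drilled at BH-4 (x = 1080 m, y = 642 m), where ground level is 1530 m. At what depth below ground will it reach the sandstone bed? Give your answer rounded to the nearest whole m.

185 m

Let the plane be z = a·x + b·y + c.
BH-2−BH-1: 167a − 213b = −227.9;  BH-3−BH-1: 520a + 370b = 395.2.
Solving gives a = −0.00084, b = 1.06929.
Then c = 981.8 − a·209 − b·302 = 659.05.
At (1080, 642): z_contact = −0.9 + 686.5 + 659.05 = 1344.6 m.
Depth below ground = 1530 − 1344.6 = 185 m.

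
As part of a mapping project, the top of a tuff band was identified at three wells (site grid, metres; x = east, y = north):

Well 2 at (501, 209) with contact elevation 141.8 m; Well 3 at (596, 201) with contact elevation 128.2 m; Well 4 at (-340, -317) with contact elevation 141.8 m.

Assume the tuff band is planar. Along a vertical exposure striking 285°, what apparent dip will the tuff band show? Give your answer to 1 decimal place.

Let the plane be z = a·x + b·y + c.
Well 3−Well 2: 95a − 8b = −13.6;  Well 4−Well 2: −841a − 526b = 0.
Solving gives a = −0.12617, b = 0.20173.
Unit vector along 285° is (sin 285°, cos 285°) = (-0.9659, 0.2588).
Slope in that direction = a·(-0.9659) + b·(0.2588) = 0.17408.
Apparent dip = arctan|0.17408| = 9.9° (true dip is 13.4°, so apparent ≤ true as expected).

9.9°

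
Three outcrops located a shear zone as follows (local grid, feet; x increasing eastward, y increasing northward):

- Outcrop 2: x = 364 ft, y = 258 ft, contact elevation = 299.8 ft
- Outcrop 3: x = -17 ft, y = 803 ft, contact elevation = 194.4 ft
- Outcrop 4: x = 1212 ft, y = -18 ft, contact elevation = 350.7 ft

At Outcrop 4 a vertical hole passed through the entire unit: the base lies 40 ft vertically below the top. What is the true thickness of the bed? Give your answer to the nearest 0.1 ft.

39.3 ft

Let the plane be z = a·x + b·y + c.
Outcrop 3−Outcrop 2: −381a + 545b = −105.4;  Outcrop 4−Outcrop 2: 848a − 276b = 50.9.
Solving gives a = −0.00378, b = −0.19604.
|∇z| = √(a²+b²) = 0.19607, so dip δ = arctan(0.19607) = 11.09°.
True thickness = vertical thickness × cos δ = 40 × cos 11.09° = 39.3 ft.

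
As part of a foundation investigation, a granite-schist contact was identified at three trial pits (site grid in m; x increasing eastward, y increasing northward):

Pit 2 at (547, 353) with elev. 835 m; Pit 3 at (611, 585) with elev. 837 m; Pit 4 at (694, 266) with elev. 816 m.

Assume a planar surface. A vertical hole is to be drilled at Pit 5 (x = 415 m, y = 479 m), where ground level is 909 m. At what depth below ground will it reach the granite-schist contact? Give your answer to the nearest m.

55 m

Let the plane be z = a·x + b·y + c.
Pit 3−Pit 2: 64a + 232b = 2;  Pit 4−Pit 2: 147a − 87b = −19.
Solving gives a = −0.10673, b = 0.03806.
Then c = 835 − a·547 − b·353 = 879.94.
At (415, 479): z_contact = −44.3 + 18.2 + 879.94 = 853.9 m.
Depth below ground = 909 − 853.9 = 55 m.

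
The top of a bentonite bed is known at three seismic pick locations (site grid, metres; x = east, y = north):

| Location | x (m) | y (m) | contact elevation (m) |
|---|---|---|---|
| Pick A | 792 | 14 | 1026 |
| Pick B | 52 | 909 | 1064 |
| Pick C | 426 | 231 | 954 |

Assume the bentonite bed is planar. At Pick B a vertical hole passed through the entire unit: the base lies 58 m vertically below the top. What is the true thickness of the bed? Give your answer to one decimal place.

49.9 m

Let the plane be z = a·x + b·y + c.
Pick B−Pick A: −740a + 895b = 38;  Pick C−Pick A: −366a + 217b = −72.
Solving gives a = 0.43527, b = 0.40235.
|∇z| = √(a²+b²) = 0.59274, so dip δ = arctan(0.59274) = 30.66°.
True thickness = vertical thickness × cos δ = 58 × cos 30.66° = 49.9 m.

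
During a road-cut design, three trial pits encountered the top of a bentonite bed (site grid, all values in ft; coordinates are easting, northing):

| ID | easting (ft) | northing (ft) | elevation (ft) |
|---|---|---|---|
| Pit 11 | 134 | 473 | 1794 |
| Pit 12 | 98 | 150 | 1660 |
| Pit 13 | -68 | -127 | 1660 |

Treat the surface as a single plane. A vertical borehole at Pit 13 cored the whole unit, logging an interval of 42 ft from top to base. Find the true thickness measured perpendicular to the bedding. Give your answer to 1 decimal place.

29.8 ft

Two edge vectors: Pit 11→Pit 12 = (-36, -323, -134), Pit 11→Pit 13 = (-202, -600, -134).
Normal n = (Pit 11→Pit 12) × (Pit 11→Pit 13) = (-37118, 22244, -43646).
So ∂z/∂easting = −n_x/n_z = −0.85043 and ∂z/∂northing = −n_y/n_z = 0.50965.
|∇z| = √(a²+b²) = 0.99145, so dip δ = arctan(0.99145) = 44.75°.
True thickness = vertical thickness × cos δ = 42 × cos 44.75° = 29.8 ft.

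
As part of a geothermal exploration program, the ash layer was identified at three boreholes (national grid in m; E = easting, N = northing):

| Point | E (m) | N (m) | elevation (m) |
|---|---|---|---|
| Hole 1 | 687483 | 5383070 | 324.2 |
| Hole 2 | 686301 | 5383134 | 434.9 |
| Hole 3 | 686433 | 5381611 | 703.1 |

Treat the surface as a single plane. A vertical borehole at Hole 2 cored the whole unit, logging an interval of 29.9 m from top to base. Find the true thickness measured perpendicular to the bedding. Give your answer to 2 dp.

Two edge vectors: Hole 1→Hole 2 = (-1182, 64, 110.7), Hole 1→Hole 3 = (-1050, -1459, 378.9).
Normal n = (Hole 1→Hole 2) × (Hole 1→Hole 3) = (185760.9, 331624.8, 1791738).
So ∂z/∂E = −n_x/n_z = −0.10368 and ∂z/∂N = −n_y/n_z = −0.18509.
|∇z| = √(a²+b²) = 0.21214, so dip δ = arctan(0.21214) = 11.98°.
True thickness = vertical thickness × cos δ = 29.9 × cos 11.98° = 29.25 m.

29.25 m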